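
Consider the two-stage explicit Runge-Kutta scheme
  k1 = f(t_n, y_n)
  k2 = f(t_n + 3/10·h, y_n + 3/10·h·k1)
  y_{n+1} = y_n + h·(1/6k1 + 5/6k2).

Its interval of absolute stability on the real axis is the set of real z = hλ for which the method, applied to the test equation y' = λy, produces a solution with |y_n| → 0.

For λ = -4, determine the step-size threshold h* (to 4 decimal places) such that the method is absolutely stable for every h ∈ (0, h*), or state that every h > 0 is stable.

(-4.0000,0); λ=-4 ⇒ h* = (4)/4 = 1.0000.

With y'=λy (z=hλ):
  k1=λy_n ⇒ h·k1=z·y_n;  k2=λ(1+3/10z)y_n ⇒ h·k2=z(1+3/10z)y_n
  y_{n+1}/y_n = 1 + 1/6z + 5/6z(1+3/10z) = 1 + z + 1/4z²
  so R(z) = 1 + z + 1/4z².

Boundary: |R(x)|=1, x<0.
x=-0.64: |R|=0.4624
R=1: x+1/4x²=0 ⇒ x=−4=-4.0000; min R=1−1/(4·1/4)=0.0000>−1
Confirm numerically:
  x=-3.777: |R|=0.78943 <1
  x=-3.704: |R|=0.72590 <1
  x=-2.862: |R|=0.18576 <1
  x=-2.355: |R|=0.03151 <1
  x=-4.260: |R|=1.27690 >1
  x=-4.208: |R|=1.21882 >1
  x=-4.120: |R|=1.12360 >1
Interval (-4.0000, 0).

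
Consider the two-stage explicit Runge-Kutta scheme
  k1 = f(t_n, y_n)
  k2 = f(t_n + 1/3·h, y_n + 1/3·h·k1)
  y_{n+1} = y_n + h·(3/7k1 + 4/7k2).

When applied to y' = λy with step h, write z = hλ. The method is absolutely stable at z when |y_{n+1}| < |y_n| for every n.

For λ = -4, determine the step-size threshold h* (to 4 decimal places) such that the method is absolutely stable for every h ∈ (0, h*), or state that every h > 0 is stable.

(-5.2500,0); λ=-4 ⇒ h* = (21/4)/4 = 1.3125.

Set f=λy, z=hλ:
  k1=λy_n ⇒ h·k1=z·y_n;  k2=λ(1+1/3z)y_n ⇒ h·k2=z(1+1/3z)y_n
  y_{n+1}/y_n = 1 + 3/7z + 4/7z(1+1/3z) = 1 + z + 4/21z²
  Hence R(z) = 1 + z + 4/21z².

Solve |R(x)|<1 on ℝ⁻.
x=-0.38: |R|=0.6475
R=1: x+4/21x²=0 ⇒ x=−21/4=-5.2500; min R=1−1/(4·4/21)=-0.3125>−1
Confirm numerically:
  x=-4.524: |R|=0.37440 <1
  x=-4.439: |R|=0.31428 <1
  x=-4.262: |R|=0.19793 <1
  x=-2.504: |R|=0.30971 <1
  x=-5.811: |R|=1.62095 >1
  x=-5.409: |R|=1.16382 >1
Interval (-5.2500, 0).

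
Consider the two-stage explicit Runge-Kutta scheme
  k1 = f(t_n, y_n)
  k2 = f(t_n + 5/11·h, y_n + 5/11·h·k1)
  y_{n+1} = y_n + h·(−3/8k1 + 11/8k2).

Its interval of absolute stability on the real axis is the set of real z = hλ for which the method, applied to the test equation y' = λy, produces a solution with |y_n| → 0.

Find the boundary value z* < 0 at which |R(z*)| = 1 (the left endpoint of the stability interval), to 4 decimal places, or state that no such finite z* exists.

z* = -1.6000.

With y'=λy (z=hλ):
  k1=λy_n ⇒ h·k1=z·y_n;  k2=λ(1+5/11z)y_n ⇒ h·k2=z(1+5/11z)y_n
  y_{n+1}/y_n = 1 − 3/8z + 11/8z(1+5/11z) = 1 + z + 5/8z²
  so R(z) = 1 + z + 5/8z².

Boundary: |R(x)|=1, x<0.
x=-1.39: |R|=0.8176
R=1: x+5/8x²=0 ⇒ x=−8/5=-1.6000; min R=1−1/(4·5/8)=0.6000>−1
Confirm numerically:
  x=-1.176: |R|=0.68836 <1
  x=-0.854: |R|=0.60182 <1
  x=-0.842: |R|=0.60110 <1
  x=-0.647: |R|=0.61463 <1
  x=-2.116: |R|=1.68241 >1
  x=-1.701: |R|=1.10738 >1
Stable set (-1.6000, 0).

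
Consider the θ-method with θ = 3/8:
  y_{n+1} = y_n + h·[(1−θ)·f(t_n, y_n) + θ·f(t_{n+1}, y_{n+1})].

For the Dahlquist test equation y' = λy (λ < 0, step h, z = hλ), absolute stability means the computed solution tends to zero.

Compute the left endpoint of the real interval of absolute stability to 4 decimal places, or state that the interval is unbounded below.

Test eqn y'=λy, z=hλ:
  y_{n+1} = y_n + z·[5/8·y_n + 3/8·y_{n+1}] ⇒ (1 − 3/8z)y_{n+1} = (1 + 5/8z)y_n
  R(z) = (1 + 5/8z)/(1 − 3/8z).

Find x<0 with |R(x)|<1.
x=-1.35: |R|=0.1037
R=−1: 1+5/8x = −1+3/8x ⇒ -1/4x=2 ⇒ x=2/(-1/4)=-8.0000
Confirm numerically:
  x=-6.725: |R|=0.90949 <1
  x=-6.631: |R|=0.90184 <1
  x=-6.493: |R|=0.89032 <1
  x=-5.448: |R|=0.79034 <1
  x=-8.508: |R|=1.03031 >1
  x=-8.247: |R|=1.01509 >1
Stable set (-8.0000, 0).

z* = -8.0000.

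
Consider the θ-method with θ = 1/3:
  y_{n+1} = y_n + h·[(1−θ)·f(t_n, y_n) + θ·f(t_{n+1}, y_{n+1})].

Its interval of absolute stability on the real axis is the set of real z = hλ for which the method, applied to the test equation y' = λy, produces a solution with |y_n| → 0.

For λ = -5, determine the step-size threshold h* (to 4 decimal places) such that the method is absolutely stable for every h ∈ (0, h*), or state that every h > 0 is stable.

Set f=λy, z=hλ:
  y_{n+1} = y_n + z·[2/3·y_n + 1/3·y_{n+1}] ⇒ (1 − 1/3z)y_{n+1} = (1 + 2/3z)y_n
  so R(z) = (1 + 2/3z)/(1 − 1/3z).

Find x<0 with |R(x)|<1.
x=-0.37: |R|=0.6706
R=−1: 1+2/3x = −1+1/3x ⇒ -1/3x=2 ⇒ x=2/(-1/3)=-6.0000
Confirm numerically:
  x=-5.032: |R|=0.87948 <1
  x=-5.025: |R|=0.87850 <1
  x=-4.889: |R|=0.85917 <1
  x=-4.696: |R|=0.83056 <1
  x=-6.505: |R|=1.05313 >1
  x=-6.371: |R|=1.03959 >1
  x=-6.219: |R|=1.02376 >1
Interval (-6.0000, 0).

(-6.0000,0); λ=-5 ⇒ h* = (6)/5 = 1.2000.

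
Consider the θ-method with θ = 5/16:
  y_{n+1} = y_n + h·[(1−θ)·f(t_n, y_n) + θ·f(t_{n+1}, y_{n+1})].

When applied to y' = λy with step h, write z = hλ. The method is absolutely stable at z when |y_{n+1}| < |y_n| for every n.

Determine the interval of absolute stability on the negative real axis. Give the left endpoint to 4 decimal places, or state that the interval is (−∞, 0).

Set f=λy, z=hλ:
  y_{n+1} = y_n + z·[11/16·y_n + 5/16·y_{n+1}] ⇒ (1 − 5/16z)y_{n+1} = (1 + 11/16z)y_n
  Hence R(z) = (1 + 11/16z)/(1 − 5/16z).

Boundary: |R(x)|=1, x<0.
x=-0.77: |R|=0.3793
R=−1: 1+11/16x = −1+5/16x ⇒ -3/8x=2 ⇒ x=2/(-3/8)=-5.3333
Confirm numerically:
  x=-4.590: |R|=0.88549 <1
  x=-2.385: |R|=0.36652 <1
  x=-2.209: |R|=0.30686 <1
  x=-2.178: |R|=0.29595 <1
  x=-5.864: |R|=1.07026 >1
  x=-5.546: |R|=1.02918 >1
  x=-5.430: |R|=1.01344 >1
Stable set (-5.3333, 0).

z∈(-5.3333,0).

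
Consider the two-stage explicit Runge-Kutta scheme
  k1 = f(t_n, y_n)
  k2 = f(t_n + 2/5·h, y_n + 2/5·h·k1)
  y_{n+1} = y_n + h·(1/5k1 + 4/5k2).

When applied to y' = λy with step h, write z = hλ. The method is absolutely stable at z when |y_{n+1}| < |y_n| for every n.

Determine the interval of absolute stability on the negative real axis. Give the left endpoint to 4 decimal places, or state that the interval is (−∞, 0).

(-3.1250, 0).

On y'=λy, z=hλ:
  k1=λy_n ⇒ h·k1=z·y_n;  k2=λ(1+2/5z)y_n ⇒ h·k2=z(1+2/5z)y_n
  y_{n+1}/y_n = 1 + 1/5z + 4/5z(1+2/5z) = 1 + z + 8/25z²
  R(z) = 1 + z + 8/25z².

Need |R(x)|<1, x<0.
x=-1.22: |R|=0.2563
R=1: x+8/25x²=0 ⇒ x=−25/8=-3.1250; min R=1−1/(4·8/25)=0.2188>−1
Confirm numerically:
  x=-3.058: |R|=0.93444 <1
  x=-2.257: |R|=0.37310 <1
  x=-1.763: |R|=0.23161 <1
  x=-1.282: |R|=0.24393 <1
  x=-3.566: |R|=1.50323 >1
  x=-3.320: |R|=1.20717 >1
So |R|<1 on (-3.1250, 0).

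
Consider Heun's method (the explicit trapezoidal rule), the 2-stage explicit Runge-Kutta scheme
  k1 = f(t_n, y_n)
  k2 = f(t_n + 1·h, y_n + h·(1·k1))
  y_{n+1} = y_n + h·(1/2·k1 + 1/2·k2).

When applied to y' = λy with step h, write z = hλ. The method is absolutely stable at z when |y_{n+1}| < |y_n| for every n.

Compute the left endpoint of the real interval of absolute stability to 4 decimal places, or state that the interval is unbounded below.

left endpoint -2.0000.

With y'=λy (z=hλ):
  order 2, 2-stage ⇒ R(z)=1+z+z^2/2
  (e.g. R(-1.29)=0.54205, |R|=0.54205)

Boundary: |R(x)|=1, x<0.
x=-1.29: |R|=0.5421
|R(-2.08)|=1.0832 |R(-1.75)|=0.7812 |R(-1.05)|=0.5012
Bisect:
  x_lo=-2.3187 |R|=1.3695  x_hi=-0.1605 |R|=0.8524
  mid=-1.23961 |R|=0.52871 →hi
  mid=-1.77914 |R|=0.80353 →hi
  mid=-2.04891 |R|=1.05011 →lo
  mid=-1.91403 |R|=0.91772 →hi
  mid=-1.98147 |R|=0.98164 →hi
  mid=-2.01519 |R|=1.01531 →lo
  mid=-1.99833 |R|=0.99833 →hi
  ...
  [-2.00004,-1.99991] ⇒ x*=-2.0000
Interval (-2.0000, 0).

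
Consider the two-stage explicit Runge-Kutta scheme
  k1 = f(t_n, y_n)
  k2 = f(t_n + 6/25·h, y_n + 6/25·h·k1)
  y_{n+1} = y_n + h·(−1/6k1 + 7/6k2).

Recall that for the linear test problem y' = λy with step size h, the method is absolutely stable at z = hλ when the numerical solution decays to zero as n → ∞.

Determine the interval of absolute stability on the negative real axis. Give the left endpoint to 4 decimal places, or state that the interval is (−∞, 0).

On y'=λy, z=hλ:
  k1=λy_n ⇒ h·k1=z·y_n;  k2=λ(1+6/25z)y_n ⇒ h·k2=z(1+6/25z)y_n
  y_{n+1}/y_n = 1 − 1/6z + 7/6z(1+6/25z) = 1 + z + 7/25z²
  so R(z) = 1 + z + 7/25z².

Need |R(x)|<1, x<0.
x=-1.53: |R|=0.1255
R=1: x+7/25x²=0 ⇒ x=−25/7=-3.5714; min R=1−1/(4·7/25)=0.1071>−1
Confirm numerically:
  x=-2.839: |R|=0.41778 <1
  x=-2.786: |R|=0.38730 <1
  x=-1.505: |R|=0.12921 <1
  x=-3.848: |R|=1.29799 >1
  x=-3.769: |R|=1.20850 >1
  x=-3.614: |R|=1.04308 >1
Interval (-3.5714, 0).

(-3.5714, 0).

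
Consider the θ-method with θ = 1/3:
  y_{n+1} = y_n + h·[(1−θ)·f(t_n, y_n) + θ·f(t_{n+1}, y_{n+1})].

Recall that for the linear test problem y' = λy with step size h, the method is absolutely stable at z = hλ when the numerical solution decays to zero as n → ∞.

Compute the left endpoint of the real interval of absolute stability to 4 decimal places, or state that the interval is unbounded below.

left endpoint -6.0000.

Set f=λy, z=hλ:
  y_{n+1} = y_n + z·[2/3·y_n + 1/3·y_{n+1}] ⇒ (1 − 1/3z)y_{n+1} = (1 + 2/3z)y_n
  ⇒ R(z) = (1 + 2/3z)/(1 − 1/3z).

Boundary: |R(x)|=1, x<0.
x=-0.8: |R|=0.3684
R=−1: 1+2/3x = −1+1/3x ⇒ -1/3x=2 ⇒ x=2/(-1/3)=-6.0000
Confirm numerically:
  x=-5.959: |R|=0.99542 <1
  x=-5.760: |R|=0.97260 <1
  x=-5.389: |R|=0.92717 <1
  x=-6.507: |R|=1.05333 >1
  x=-6.180: |R|=1.01961 >1
So |R|<1 on (-6.0000, 0).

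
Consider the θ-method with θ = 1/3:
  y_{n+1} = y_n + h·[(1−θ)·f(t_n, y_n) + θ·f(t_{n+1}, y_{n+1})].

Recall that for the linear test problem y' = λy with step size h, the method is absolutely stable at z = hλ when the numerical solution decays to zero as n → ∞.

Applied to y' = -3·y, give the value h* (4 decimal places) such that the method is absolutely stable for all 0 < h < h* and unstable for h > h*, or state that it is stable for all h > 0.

Test eqn y'=λy, z=hλ:
  y_{n+1} = y_n + z·[2/3·y_n + 1/3·y_{n+1}] ⇒ (1 − 1/3z)y_{n+1} = (1 + 2/3z)y_n
  ⇒ R(z) = (1 + 2/3z)/(1 − 1/3z).

Find x<0 with |R(x)|<1.
x=-0.63: |R|=0.4793
R=−1: 1+2/3x = −1+1/3x ⇒ -1/3x=2 ⇒ x=2/(-1/3)=-6.0000
Confirm numerically:
  x=-5.777: |R|=0.97459 <1
  x=-3.729: |R|=0.66251 <1
  x=-2.756: |R|=0.43641 <1
  x=-6.272: |R|=1.02934 >1
  x=-6.199: |R|=1.02163 >1
Stable set (-6.0000, 0).

(-6.0000,0); λ=-3 ⇒ h* = (6)/3 = 2.0000.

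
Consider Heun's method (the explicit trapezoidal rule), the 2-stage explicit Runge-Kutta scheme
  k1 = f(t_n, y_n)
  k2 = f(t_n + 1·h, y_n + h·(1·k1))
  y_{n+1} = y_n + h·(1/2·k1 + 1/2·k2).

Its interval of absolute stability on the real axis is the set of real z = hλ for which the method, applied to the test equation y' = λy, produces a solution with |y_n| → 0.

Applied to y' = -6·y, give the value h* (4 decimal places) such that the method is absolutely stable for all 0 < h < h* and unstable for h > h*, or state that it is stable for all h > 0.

Set f=λy, z=hλ:
  order 2, 2-stage ⇒ R(z)=1+z+z^2/2
  (e.g. R(-1.55)=0.65125, |R|=0.65125)

Solve |R(x)|<1 on ℝ⁻.
x=-1.55: |R|=0.6513
|R(-2.2)|=1.2200 |R(-2.17)|=1.1845 |R(-1.65)|=0.7112
Bisect:
  x_lo=-2.3453 |R|=1.4049  x_hi=-0.2175 |R|=0.8062
  mid=-1.28139 |R|=0.53959 →hi
  mid=-1.81335 |R|=0.83077 →hi
  mid=-2.07933 |R|=1.08248 →lo
  mid=-1.94634 |R|=0.94778 →hi
  mid=-2.01283 |R|=1.01292 →lo
  mid=-1.97959 |R|=0.97980 →hi
  mid=-1.99621 |R|=0.99622 →hi
  ...
  [-2.00011,-1.99998] ⇒ x*=-2.0000
Stable set (-2.0000, 0).

(-2.0000,0); λ=-6 ⇒ h* = 0.3333.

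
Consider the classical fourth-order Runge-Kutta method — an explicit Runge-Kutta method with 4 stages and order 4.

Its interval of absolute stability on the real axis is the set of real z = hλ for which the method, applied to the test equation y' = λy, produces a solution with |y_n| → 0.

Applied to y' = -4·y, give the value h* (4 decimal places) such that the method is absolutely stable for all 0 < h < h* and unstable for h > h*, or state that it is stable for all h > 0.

(-2.7853,0); λ=-4 ⇒ h* = 0.6963.

Test eqn y'=λy, z=hλ:
  order 4, 4-stage ⇒ R(z)=1+z+z^2/2+z^3/6+z^4/24
  (e.g. R(-0.31)=0.73347, |R|=0.73347)

Need |R(x)|<1, x<0.
x=-0.31: |R|=0.7335
|R(-2.93)|=1.2410 |R(-2.36)|=0.5266 |R(-2.32)|=0.4971
Bisect:
  x_lo=-3.4731 |R|=2.6385  x_hi=-0.3878 |R|=0.6786
  mid=-1.93049 |R|=0.31252 →hi
  mid=-2.70182 |R|=0.88127 →hi
  mid=-3.08748 |R|=1.55975 →lo
  mid=-2.89465 |R|=1.17779 →lo
  mid=-2.79823 |R|=1.01968 →lo
  mid=-2.75002 |R|=0.94812 →hi
  mid=-2.77413 |R|=0.98330 →hi
  mid=-2.78618 |R|=1.00134 →lo
  mid=-2.78015 |R|=0.99228 →hi
  mid=-2.78317 |R|=0.99680 →hi
  ...
  [-2.78543,-2.78524] ⇒ x*=-2.7853
So |R|<1 on (-2.7853, 0).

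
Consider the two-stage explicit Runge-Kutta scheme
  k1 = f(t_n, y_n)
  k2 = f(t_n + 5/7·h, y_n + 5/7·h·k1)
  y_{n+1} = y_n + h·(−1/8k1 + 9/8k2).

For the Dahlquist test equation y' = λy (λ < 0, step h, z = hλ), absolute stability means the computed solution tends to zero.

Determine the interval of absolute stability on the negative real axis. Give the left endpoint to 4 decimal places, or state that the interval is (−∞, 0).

(-1.2444, 0).

With y'=λy (z=hλ):
  k1=λy_n ⇒ h·k1=z·y_n;  k2=λ(1+5/7z)y_n ⇒ h·k2=z(1+5/7z)y_n
  y_{n+1}/y_n = 1 − 1/8z + 9/8z(1+5/7z) = 1 + z + 45/56z²
  Hence R(z) = 1 + z + 45/56z².

Solve |R(x)|<1 on ℝ⁻.
x=-0.78: |R|=0.7089
R=1: x+45/56x²=0 ⇒ x=−56/45=-1.2444; min R=1−1/(4·45/56)=0.6889>−1
Confirm numerically:
  x=-1.224: |R|=0.97989 <1
  x=-1.174: |R|=0.93354 <1
  x=-1.109: |R|=0.87930 <1
  x=-1.788: |R|=1.78097 >1
  x=-1.752: |R|=1.71457 >1
So |R|<1 on (-1.2444, 0).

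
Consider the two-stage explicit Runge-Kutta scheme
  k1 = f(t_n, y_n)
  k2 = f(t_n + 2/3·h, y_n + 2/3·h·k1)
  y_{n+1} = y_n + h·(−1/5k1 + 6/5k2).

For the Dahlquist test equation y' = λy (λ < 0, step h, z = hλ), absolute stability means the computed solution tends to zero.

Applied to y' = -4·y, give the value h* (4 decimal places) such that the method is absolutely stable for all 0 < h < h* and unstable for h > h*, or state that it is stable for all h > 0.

(-1.2500,0); λ=-4 ⇒ h* = (5/4)/4 = 0.3125.

On y'=λy, z=hλ:
  k1=λy_n ⇒ h·k1=z·y_n;  k2=λ(1+2/3z)y_n ⇒ h·k2=z(1+2/3z)y_n
  y_{n+1}/y_n = 1 − 1/5z + 6/5z(1+2/3z) = 1 + z + 4/5z²
  so R(z) = 1 + z + 4/5z².

Need |R(x)|<1, x<0.
x=-0.52: |R|=0.6963
R=1: x+4/5x²=0 ⇒ x=−5/4=-1.2500; min R=1−1/(4·4/5)=0.6875>−1
Confirm numerically:
  x=-1.021: |R|=0.81295 <1
  x=-0.952: |R|=0.77304 <1
  x=-0.841: |R|=0.72482 <1
  x=-1.760: |R|=1.71808 >1
  x=-1.439: |R|=1.21758 >1
Interval (-1.2500, 0).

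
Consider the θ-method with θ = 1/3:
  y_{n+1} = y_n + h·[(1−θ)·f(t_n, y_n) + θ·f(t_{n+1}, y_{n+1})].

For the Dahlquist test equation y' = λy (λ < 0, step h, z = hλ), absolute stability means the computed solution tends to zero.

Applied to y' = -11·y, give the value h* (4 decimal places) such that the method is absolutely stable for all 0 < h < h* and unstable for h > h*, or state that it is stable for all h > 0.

With y'=λy (z=hλ):
  y_{n+1} = y_n + z·[2/3·y_n + 1/3·y_{n+1}] ⇒ (1 − 1/3z)y_{n+1} = (1 + 2/3z)y_n
  so R(z) = (1 + 2/3z)/(1 − 1/3z).

Need |R(x)|<1, x<0.
x=-1.76: |R|=0.1092
R=−1: 1+2/3x = −1+1/3x ⇒ -1/3x=2 ⇒ x=2/(-1/3)=-6.0000
Confirm numerically:
  x=-5.806: |R|=0.97797 <1
  x=-3.953: |R|=0.70559 <1
  x=-3.941: |R|=0.70336 <1
  x=-3.210: |R|=0.55072 <1
  x=-6.498: |R|=1.05243 >1
  x=-6.212: |R|=1.02301 >1
  x=-6.123: |R|=1.01348 >1
So |R|<1 on (-6.0000, 0).

(-6.0000,0); λ=-11 ⇒ h* = (6)/11 = 0.5455.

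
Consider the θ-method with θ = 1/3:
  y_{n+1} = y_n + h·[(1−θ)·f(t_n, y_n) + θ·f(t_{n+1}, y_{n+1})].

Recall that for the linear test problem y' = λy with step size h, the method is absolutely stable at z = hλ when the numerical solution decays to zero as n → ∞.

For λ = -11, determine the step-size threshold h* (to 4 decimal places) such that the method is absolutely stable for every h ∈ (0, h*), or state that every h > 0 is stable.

With y'=λy (z=hλ):
  y_{n+1} = y_n + z·[2/3·y_n + 1/3·y_{n+1}] ⇒ (1 − 1/3z)y_{n+1} = (1 + 2/3z)y_n
  Hence R(z) = (1 + 2/3z)/(1 − 1/3z).

Find x<0 with |R(x)|<1.
x=-1.63: |R|=0.0562
R=−1: 1+2/3x = −1+1/3x ⇒ -1/3x=2 ⇒ x=2/(-1/3)=-6.0000
Confirm numerically:
  x=-4.235: |R|=0.75605 <1
  x=-4.054: |R|=0.72413 <1
  x=-3.971: |R|=0.70894 <1
  x=-3.953: |R|=0.70559 <1
  x=-6.537: |R|=1.05631 >1
  x=-6.394: |R|=1.04194 >1
  x=-6.063: |R|=1.00695 >1
So |R|<1 on (-6.0000, 0).

(-6.0000,0); λ=-11 ⇒ h* = (6)/11 = 0.5455.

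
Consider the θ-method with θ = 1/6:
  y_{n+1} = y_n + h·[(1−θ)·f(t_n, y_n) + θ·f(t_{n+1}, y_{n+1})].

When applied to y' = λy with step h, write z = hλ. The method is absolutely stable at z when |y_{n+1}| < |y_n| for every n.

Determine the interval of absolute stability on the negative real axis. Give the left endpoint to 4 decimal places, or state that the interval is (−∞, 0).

With y'=λy (z=hλ):
  y_{n+1} = y_n + z·[5/6·y_n + 1/6·y_{n+1}] ⇒ (1 − 1/6z)y_{n+1} = (1 + 5/6z)y_n
  R(z) = (1 + 5/6z)/(1 − 1/6z).

Find x<0 with |R(x)|<1.
x=-1.35: |R|=0.1020
R=−1: 1+5/6x = −1+1/6x ⇒ -2/3x=2 ⇒ x=2/(-2/3)=-3.0000
Confirm numerically:
  x=-2.186: |R|=0.60225 <1
  x=-1.763: |R|=0.36262 <1
  x=-1.758: |R|=0.35963 <1
  x=-3.510: |R|=1.21451 >1
  x=-3.173: |R|=1.07544 >1
Stable set (-3.0000, 0).

z∈(-3.0000,0).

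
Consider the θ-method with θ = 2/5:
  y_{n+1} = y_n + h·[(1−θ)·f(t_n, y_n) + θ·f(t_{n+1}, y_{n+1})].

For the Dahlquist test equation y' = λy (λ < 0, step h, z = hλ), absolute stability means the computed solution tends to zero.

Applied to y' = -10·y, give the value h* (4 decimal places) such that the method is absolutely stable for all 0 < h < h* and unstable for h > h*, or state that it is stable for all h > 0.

Set f=λy, z=hλ:
  y_{n+1} = y_n + z·[3/5·y_n + 2/5·y_{n+1}] ⇒ (1 − 2/5z)y_{n+1} = (1 + 3/5z)y_n
  so R(z) = (1 + 3/5z)/(1 − 2/5z).

Boundary: |R(x)|=1, x<0.
x=-0.54: |R|=0.5559
R=−1: 1+3/5x = −1+2/5x ⇒ -1/5x=2 ⇒ x=2/(-1/5)=-10.0000
Confirm numerically:
  x=-9.431: |R|=0.97615 <1
  x=-9.149: |R|=0.96347 <1
  x=-6.397: |R|=0.79752 <1
  x=-10.523: |R|=1.02008 >1
  x=-10.272: |R|=1.01065 >1
Stable set (-10.0000, 0).

(-10.0000,0); λ=-10 ⇒ h* = (10)/10 = 1.0000.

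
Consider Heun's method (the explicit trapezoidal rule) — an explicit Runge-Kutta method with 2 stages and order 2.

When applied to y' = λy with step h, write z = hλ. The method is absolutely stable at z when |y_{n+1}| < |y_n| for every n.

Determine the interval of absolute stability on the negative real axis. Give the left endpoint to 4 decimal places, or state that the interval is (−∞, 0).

(-2.0000, 0).

Test eqn y'=λy, z=hλ:
  order 2, 2-stage ⇒ R(z)=1+z+z^2/2
  (e.g. R(-0.49)=0.63005, |R|=0.63005)

Find x<0 with |R(x)|<1.
x=-0.49: |R|=0.6300
|R(-2.3)|=1.3450 |R(-2.27)|=1.3064 |R(-2.03)|=1.0304
Bisect:
  x_lo=-2.6436 |R|=1.8507  x_hi=-0.3002 |R|=0.7448
  mid=-1.47192 |R|=0.61135 →hi
  mid=-2.05776 |R|=1.05943 →lo
  mid=-1.76484 |R|=0.79249 →hi
  mid=-1.91130 |R|=0.91523 →hi
  mid=-1.98453 |R|=0.98465 →hi
  mid=-2.02115 |R|=1.02137 →lo
  mid=-2.00284 |R|=1.00284 →lo
  ...
  [-2.00012,-1.99998] ⇒ x*=-2.0000
So |R|<1 on (-2.0000, 0).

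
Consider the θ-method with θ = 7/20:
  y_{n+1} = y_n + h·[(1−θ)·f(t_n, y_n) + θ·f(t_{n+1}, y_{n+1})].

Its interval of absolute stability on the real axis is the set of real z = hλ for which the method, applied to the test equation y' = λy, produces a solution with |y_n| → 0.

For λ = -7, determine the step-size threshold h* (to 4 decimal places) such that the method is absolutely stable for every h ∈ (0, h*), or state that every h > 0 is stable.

(-6.6667,0); λ=-7 ⇒ h* = (20/3)/7 = 0.9524.

Test eqn y'=λy, z=hλ:
  y_{n+1} = y_n + z·[13/20·y_n + 7/20·y_{n+1}] ⇒ (1 − 7/20z)y_{n+1} = (1 + 13/20z)y_n
  so R(z) = (1 + 13/20z)/(1 − 7/20z).

Solve |R(x)|<1 on ℝ⁻.
x=-0.83: |R|=0.3568
R=−1: 1+13/20x = −1+7/20x ⇒ -3/10x=2 ⇒ x=2/(-3/10)=-6.6667
Confirm numerically:
  x=-4.622: |R|=0.76567 <1
  x=-3.603: |R|=0.59351 <1
  x=-3.434: |R|=0.55956 <1
  x=-3.196: |R|=0.50854 <1
  x=-6.973: |R|=1.02671 >1
  x=-6.886: |R|=1.01930 >1
  x=-6.688: |R|=1.00192 >1
Stable set (-6.6667, 0).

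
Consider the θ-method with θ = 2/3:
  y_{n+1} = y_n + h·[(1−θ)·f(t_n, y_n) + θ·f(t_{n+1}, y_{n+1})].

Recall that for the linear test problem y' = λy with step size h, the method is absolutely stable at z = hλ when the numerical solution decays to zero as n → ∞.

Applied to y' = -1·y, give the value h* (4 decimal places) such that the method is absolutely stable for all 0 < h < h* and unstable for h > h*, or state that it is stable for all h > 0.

(−∞, 0) — no finite endpoint. Any h>0 works for λ=-1.

Test eqn y'=λy, z=hλ:
  y_{n+1} = y_n + z·[1/3·y_n + 2/3·y_{n+1}] ⇒ (1 − 2/3z)y_{n+1} = (1 + 1/3z)y_n
  Hence R(z) = (1 + 1/3z)/(1 − 2/3z).

Find x<0 with |R(x)|<1.
x=-1.25: |R|=0.3182
x=-2: |R|=0.1429
x=-10: |R|=0.3043
x=-100: |R|=0.4778
θ=2/3≥1/2 ⇒ |1+1/3x|<|1−2/3x| ∀x<0 ⇒ unbounded interval.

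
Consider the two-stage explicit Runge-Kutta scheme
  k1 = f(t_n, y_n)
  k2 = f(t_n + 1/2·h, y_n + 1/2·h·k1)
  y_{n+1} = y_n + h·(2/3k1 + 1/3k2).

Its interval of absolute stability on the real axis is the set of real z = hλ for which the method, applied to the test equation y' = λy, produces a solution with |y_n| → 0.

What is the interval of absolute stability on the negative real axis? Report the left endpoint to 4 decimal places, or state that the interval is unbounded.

Set f=λy, z=hλ:
  k1=λy_n ⇒ h·k1=z·y_n;  k2=λ(1+1/2z)y_n ⇒ h·k2=z(1+1/2z)y_n
  y_{n+1}/y_n = 1 + 2/3z + 1/3z(1+1/2z) = 1 + z + 1/6z²
  R(z) = 1 + z + 1/6z².

Find x<0 with |R(x)|<1.
x=-0.79: |R|=0.3140
R=1: x+1/6x²=0 ⇒ x=−6=-6.0000; min R=1−1/(4·1/6)=-0.5000>−1
Confirm numerically:
  x=-5.923: |R|=0.92399 <1
  x=-4.033: |R|=0.32215 <1
  x=-3.198: |R|=0.49347 <1
  x=-2.758: |R|=0.49024 <1
  x=-6.447: |R|=1.48030 >1
  x=-6.415: |R|=1.44370 >1
  x=-6.411: |R|=1.43915 >1
So |R|<1 on (-6.0000, 0).

(-6.0000, 0).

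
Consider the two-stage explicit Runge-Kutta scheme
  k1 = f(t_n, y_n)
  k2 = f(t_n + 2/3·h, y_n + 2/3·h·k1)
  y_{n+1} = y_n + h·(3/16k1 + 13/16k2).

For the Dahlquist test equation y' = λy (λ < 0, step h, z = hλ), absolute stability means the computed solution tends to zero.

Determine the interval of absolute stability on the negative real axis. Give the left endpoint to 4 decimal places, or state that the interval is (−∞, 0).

Test eqn y'=λy, z=hλ:
  k1=λy_n ⇒ h·k1=z·y_n;  k2=λ(1+2/3z)y_n ⇒ h·k2=z(1+2/3z)y_n
  y_{n+1}/y_n = 1 + 3/16z + 13/16z(1+2/3z) = 1 + z + 13/24z²
  ⇒ R(z) = 1 + z + 13/24z².

Find x<0 with |R(x)|<1.
x=-1.41: |R|=0.6669
R=1: x+13/24x²=0 ⇒ x=−24/13=-1.8462; min R=1−1/(4·13/24)=0.5385>−1
Confirm numerically:
  x=-1.728: |R|=0.88941 <1
  x=-1.599: |R|=0.78593 <1
  x=-1.239: |R|=0.59252 <1
  x=-1.126: |R|=0.56077 <1
  x=-2.367: |R|=1.66779 >1
  x=-2.284: |R|=1.54169 >1
  x=-2.243: |R|=1.48215 >1
So |R|<1 on (-1.8462, 0).

z∈(-1.8462,0).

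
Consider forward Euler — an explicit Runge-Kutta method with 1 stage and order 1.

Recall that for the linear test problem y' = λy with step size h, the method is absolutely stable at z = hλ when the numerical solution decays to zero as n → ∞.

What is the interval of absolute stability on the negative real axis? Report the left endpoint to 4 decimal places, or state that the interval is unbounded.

(-2.0000, 0).

With y'=λy (z=hλ):
  order 1, 1-stage ⇒ R(z)=1+z
  (e.g. R(-0.56)=0.44000, |R|=0.44000)

Boundary: |R(x)|=1, x<0.
x=-0.56: |R|=0.4400
|R(-1.64)|=0.6400 |R(-1.08)|=0.0800 |R(-0.95)|=0.0500
Bisect:
  x_lo=-2.8364 |R|=1.8364  x_hi=-0.0616 |R|=0.9384
  mid=-1.44902 |R|=0.44902 →hi
  mid=-2.14270 |R|=1.14270 →lo
  mid=-1.79586 |R|=0.79586 →hi
  mid=-1.96928 |R|=0.96928 →hi
  mid=-2.05599 |R|=1.05599 →lo
  mid=-2.01264 |R|=1.01264 →lo
  mid=-1.99096 |R|=0.99096 →hi
  mid=-2.00180 |R|=1.00180 →lo
  mid=-1.99638 |R|=0.99638 →hi
  mid=-1.99909 |R|=0.99909 →hi
  ...
  [-2.00010,-1.99993] ⇒ x*=-2.0000
Interval (-2.0000, 0).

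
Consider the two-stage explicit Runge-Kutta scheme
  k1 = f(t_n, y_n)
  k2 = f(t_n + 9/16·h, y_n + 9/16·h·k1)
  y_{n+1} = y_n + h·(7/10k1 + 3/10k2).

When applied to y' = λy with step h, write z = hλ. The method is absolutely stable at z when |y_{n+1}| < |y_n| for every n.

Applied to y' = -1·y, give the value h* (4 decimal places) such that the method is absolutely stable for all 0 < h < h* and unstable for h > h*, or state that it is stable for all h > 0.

With y'=λy (z=hλ):
  k1=λy_n ⇒ h·k1=z·y_n;  k2=λ(1+9/16z)y_n ⇒ h·k2=z(1+9/16z)y_n
  y_{n+1}/y_n = 1 + 7/10z + 3/10z(1+9/16z) = 1 + z + 27/160z²
  R(z) = 1 + z + 27/160z².

Boundary: |R(x)|=1, x<0.
x=-0.82: |R|=0.2935
R=1: x+27/160x²=0 ⇒ x=−160/27=-5.9259; min R=1−1/(4·27/160)=-0.4815>−1
Confirm numerically:
  x=-3.658: |R|=0.39996 <1
  x=-3.519: |R|=0.42931 <1
  x=-2.870: |R|=0.48002 <1
  x=-6.461: |R|=1.58339 >1
  x=-6.363: |R|=1.46931 >1
  x=-6.267: |R|=1.36071 >1
Stable set (-5.9259, 0).

(-5.9259,0); λ=-1 ⇒ h* = (160/27)/1 = 5.9259.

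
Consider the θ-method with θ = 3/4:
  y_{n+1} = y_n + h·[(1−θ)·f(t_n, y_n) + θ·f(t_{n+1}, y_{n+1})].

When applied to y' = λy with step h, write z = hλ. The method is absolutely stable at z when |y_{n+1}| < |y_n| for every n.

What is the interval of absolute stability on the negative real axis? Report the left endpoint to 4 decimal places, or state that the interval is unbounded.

Set f=λy, z=hλ:
  y_{n+1} = y_n + z·[1/4·y_n + 3/4·y_{n+1}] ⇒ (1 − 3/4z)y_{n+1} = (1 + 1/4z)y_n
  ⇒ R(z) = (1 + 1/4z)/(1 − 3/4z).

Solve |R(x)|<1 on ℝ⁻.
x=-0.74: |R|=0.5241
x=-2: |R|=0.2000
x=-10: |R|=0.1765
x=-100: |R|=0.3158
θ=3/4≥1/2 ⇒ |1+1/4x|<|1−3/4x| ∀x<0 ⇒ unbounded interval.

interval (−∞, 0).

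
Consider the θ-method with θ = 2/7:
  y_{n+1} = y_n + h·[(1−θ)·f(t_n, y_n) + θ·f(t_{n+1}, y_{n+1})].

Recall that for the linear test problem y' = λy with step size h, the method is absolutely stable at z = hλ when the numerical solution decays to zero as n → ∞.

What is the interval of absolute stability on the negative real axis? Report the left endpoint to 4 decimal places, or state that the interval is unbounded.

On y'=λy, z=hλ:
  y_{n+1} = y_n + z·[5/7·y_n + 2/7·y_{n+1}] ⇒ (1 − 2/7z)y_{n+1} = (1 + 5/7z)y_n
  Hence R(z) = (1 + 5/7z)/(1 − 2/7z).

Need |R(x)|<1, x<0.
x=-1.21: |R|=0.1008
R=−1: 1+5/7x = −1+2/7x ⇒ -3/7x=2 ⇒ x=2/(-3/7)=-4.6667
Confirm numerically:
  x=-2.497: |R|=0.45731 <1
  x=-2.015: |R|=0.27879 <1
  x=-2.005: |R|=0.27475 <1
  x=-5.176: |R|=1.08806 >1
  x=-4.728: |R|=1.01118 >1
Stable set (-4.6667, 0).

z∈(-4.6667,0).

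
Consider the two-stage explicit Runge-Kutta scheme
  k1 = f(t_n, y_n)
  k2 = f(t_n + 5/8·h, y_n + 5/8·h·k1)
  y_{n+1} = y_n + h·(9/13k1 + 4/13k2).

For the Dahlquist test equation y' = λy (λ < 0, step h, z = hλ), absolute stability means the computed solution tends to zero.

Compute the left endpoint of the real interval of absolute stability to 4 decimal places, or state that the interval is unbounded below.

With y'=λy (z=hλ):
  k1=λy_n ⇒ h·k1=z·y_n;  k2=λ(1+5/8z)y_n ⇒ h·k2=z(1+5/8z)y_n
  y_{n+1}/y_n = 1 + 9/13z + 4/13z(1+5/8z) = 1 + z + 5/26z²
  so R(z) = 1 + z + 5/26z².

Solve |R(x)|<1 on ℝ⁻.
x=-1.57: |R|=0.0960
R=1: x+5/26x²=0 ⇒ x=−26/5=-5.2000; min R=1−1/(4·5/26)=-0.3000>−1
Confirm numerically:
  x=-4.434: |R|=0.34684 <1
  x=-3.769: |R|=0.03720 <1
  x=-3.512: |R|=0.14005 <1
  x=-2.798: |R|=0.29246 <1
  x=-5.762: |R|=1.62274 >1
  x=-5.322: |R|=1.12486 >1
So |R|<1 on (-5.2000, 0).

z* = -5.2000.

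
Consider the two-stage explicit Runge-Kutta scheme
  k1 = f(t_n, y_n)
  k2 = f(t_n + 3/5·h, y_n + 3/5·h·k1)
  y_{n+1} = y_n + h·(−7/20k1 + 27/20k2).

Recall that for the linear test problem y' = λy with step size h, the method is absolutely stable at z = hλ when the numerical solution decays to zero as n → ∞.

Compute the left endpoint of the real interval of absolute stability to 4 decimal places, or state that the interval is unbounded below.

With y'=λy (z=hλ):
  k1=λy_n ⇒ h·k1=z·y_n;  k2=λ(1+3/5z)y_n ⇒ h·k2=z(1+3/5z)y_n
  y_{n+1}/y_n = 1 − 7/20z + 27/20z(1+3/5z) = 1 + z + 81/100z²
  ⇒ R(z) = 1 + z + 81/100z².

Find x<0 with |R(x)|<1.
x=-1.6: |R|=1.4736
R=1: x+81/100x²=0 ⇒ x=−100/81=-1.2346; min R=1−1/(4·81/100)=0.6914>−1
Confirm numerically:
  x=-1.213: |R|=0.97881 <1
  x=-0.665: |R|=0.69320 <1
  x=-0.614: |R|=0.69137 <1
  x=-0.612: |R|=0.69138 <1
  x=-1.573: |R|=1.43121 >1
  x=-1.461: |R|=1.26796 >1
So |R|<1 on (-1.2346, 0).

left endpoint -1.2346.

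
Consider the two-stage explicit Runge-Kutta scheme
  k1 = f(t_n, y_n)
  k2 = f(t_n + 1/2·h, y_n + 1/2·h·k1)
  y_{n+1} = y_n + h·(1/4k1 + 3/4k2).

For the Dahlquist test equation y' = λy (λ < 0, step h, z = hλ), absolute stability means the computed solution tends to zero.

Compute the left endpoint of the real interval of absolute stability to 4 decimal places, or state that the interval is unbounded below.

left endpoint -2.6667.

Set f=λy, z=hλ:
  k1=λy_n ⇒ h·k1=z·y_n;  k2=λ(1+1/2z)y_n ⇒ h·k2=z(1+1/2z)y_n
  y_{n+1}/y_n = 1 + 1/4z + 3/4z(1+1/2z) = 1 + z + 3/8z²
  R(z) = 1 + z + 3/8z².

Need |R(x)|<1, x<0.
x=-1.1: |R|=0.3538
R=1: x+3/8x²=0 ⇒ x=−8/3=-2.6667; min R=1−1/(4·3/8)=0.3333>−1
Confirm numerically:
  x=-2.281: |R|=0.67011 <1
  x=-2.138: |R|=0.57614 <1
  x=-1.736: |R|=0.39414 <1
  x=-1.717: |R|=0.38853 <1
  x=-3.171: |R|=1.59972 >1
  x=-3.016: |R|=1.39510 >1
  x=-2.934: |R|=1.29413 >1
Interval (-2.6667, 0).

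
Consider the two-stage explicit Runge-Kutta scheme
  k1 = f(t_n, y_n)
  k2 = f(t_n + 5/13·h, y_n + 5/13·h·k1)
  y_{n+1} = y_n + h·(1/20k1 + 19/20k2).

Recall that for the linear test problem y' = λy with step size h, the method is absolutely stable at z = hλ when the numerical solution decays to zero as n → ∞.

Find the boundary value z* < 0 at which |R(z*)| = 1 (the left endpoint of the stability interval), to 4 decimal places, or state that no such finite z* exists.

On y'=λy, z=hλ:
  k1=λy_n ⇒ h·k1=z·y_n;  k2=λ(1+5/13z)y_n ⇒ h·k2=z(1+5/13z)y_n
  y_{n+1}/y_n = 1 + 1/20z + 19/20z(1+5/13z) = 1 + z + 19/52z²
  R(z) = 1 + z + 19/52z².

Need |R(x)|<1, x<0.
x=-1.53: |R|=0.3253
R=1: x+19/52x²=0 ⇒ x=−52/19=-2.7368; min R=1−1/(4·19/52)=0.3158>−1
Confirm numerically:
  x=-2.121: |R|=0.52273 <1
  x=-2.095: |R|=0.50868 <1
  x=-1.767: |R|=0.37384 <1
  x=-1.333: |R|=0.31625 <1
  x=-3.195: |R|=1.53486 >1
  x=-2.880: |R|=1.15065 >1
So |R|<1 on (-2.7368, 0).

left endpoint -2.7368.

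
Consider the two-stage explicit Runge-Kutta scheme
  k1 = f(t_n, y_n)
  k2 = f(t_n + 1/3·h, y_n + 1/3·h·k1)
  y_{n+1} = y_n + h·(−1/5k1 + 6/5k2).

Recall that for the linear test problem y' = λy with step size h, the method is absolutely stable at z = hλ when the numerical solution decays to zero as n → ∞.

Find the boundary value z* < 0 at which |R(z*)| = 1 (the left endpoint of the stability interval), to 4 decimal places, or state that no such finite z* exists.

z* = -2.5000.

On y'=λy, z=hλ:
  k1=λy_n ⇒ h·k1=z·y_n;  k2=λ(1+1/3z)y_n ⇒ h·k2=z(1+1/3z)y_n
  y_{n+1}/y_n = 1 − 1/5z + 6/5z(1+1/3z) = 1 + z + 2/5z²
  ⇒ R(z) = 1 + z + 2/5z².

Boundary: |R(x)|=1, x<0.
x=-0.54: |R|=0.5766
R=1: x+2/5x²=0 ⇒ x=−5/2=-2.5000; min R=1−1/(4·2/5)=0.3750>−1
Confirm numerically:
  x=-1.712: |R|=0.46038 <1
  x=-1.495: |R|=0.39901 <1
  x=-1.238: |R|=0.37506 <1
  x=-1.084: |R|=0.38602 <1
  x=-3.080: |R|=1.71456 >1
  x=-2.862: |R|=1.41442 >1
  x=-2.541: |R|=1.04167 >1
Interval (-2.5000, 0).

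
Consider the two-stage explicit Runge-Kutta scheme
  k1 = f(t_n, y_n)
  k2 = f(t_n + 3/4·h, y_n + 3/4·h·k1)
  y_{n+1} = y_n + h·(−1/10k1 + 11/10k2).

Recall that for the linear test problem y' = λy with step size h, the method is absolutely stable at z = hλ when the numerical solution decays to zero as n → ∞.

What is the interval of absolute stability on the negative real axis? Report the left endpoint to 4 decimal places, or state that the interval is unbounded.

z∈(-1.2121,0).

Set f=λy, z=hλ:
  k1=λy_n ⇒ h·k1=z·y_n;  k2=λ(1+3/4z)y_n ⇒ h·k2=z(1+3/4z)y_n
  y_{n+1}/y_n = 1 − 1/10z + 11/10z(1+3/4z) = 1 + z + 33/40z²
  so R(z) = 1 + z + 33/40z².

Find x<0 with |R(x)|<1.
x=-0.73: |R|=0.7096
R=1: x+33/40x²=0 ⇒ x=−40/33=-1.2121; min R=1−1/(4·33/40)=0.6970>−1
Confirm numerically:
  x=-1.094: |R|=0.89339 <1
  x=-0.996: |R|=0.82241 <1
  x=-0.958: |R|=0.79916 <1
  x=-0.600: |R|=0.69700 <1
  x=-1.634: |R|=1.56871 >1
  x=-1.341: |R|=1.14258 >1
Stable set (-1.2121, 0).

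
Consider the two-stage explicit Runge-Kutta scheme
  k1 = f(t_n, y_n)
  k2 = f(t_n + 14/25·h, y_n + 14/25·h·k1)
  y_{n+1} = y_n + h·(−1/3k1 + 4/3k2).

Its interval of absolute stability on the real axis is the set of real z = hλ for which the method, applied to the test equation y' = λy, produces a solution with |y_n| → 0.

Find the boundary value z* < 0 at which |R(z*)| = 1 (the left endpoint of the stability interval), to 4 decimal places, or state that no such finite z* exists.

Test eqn y'=λy, z=hλ:
  k1=λy_n ⇒ h·k1=z·y_n;  k2=λ(1+14/25z)y_n ⇒ h·k2=z(1+14/25z)y_n
  y_{n+1}/y_n = 1 − 1/3z + 4/3z(1+14/25z) = 1 + z + 56/75z²
  ⇒ R(z) = 1 + z + 56/75z².

Solve |R(x)|<1 on ℝ⁻.
x=-1.47: |R|=1.1435
R=1: x+56/75x²=0 ⇒ x=−75/56=-1.3393; min R=1−1/(4·56/75)=0.6652>−1
Confirm numerically:
  x=-1.316: |R|=0.97712 <1
  x=-1.024: |R|=0.75894 <1
  x=-0.809: |R|=0.67968 <1
  x=-0.681: |R|=0.66527 <1
  x=-1.882: |R|=1.76264 >1
  x=-1.797: |R|=1.61414 >1
So |R|<1 on (-1.3393, 0).

left endpoint -1.3393.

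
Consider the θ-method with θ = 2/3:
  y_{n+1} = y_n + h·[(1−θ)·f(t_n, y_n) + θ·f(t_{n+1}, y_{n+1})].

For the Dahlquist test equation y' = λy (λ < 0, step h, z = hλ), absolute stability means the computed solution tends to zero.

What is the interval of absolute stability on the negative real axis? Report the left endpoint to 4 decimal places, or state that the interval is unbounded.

(−∞, 0) — no finite endpoint.

On y'=λy, z=hλ:
  y_{n+1} = y_n + z·[1/3·y_n + 2/3·y_{n+1}] ⇒ (1 − 2/3z)y_{n+1} = (1 + 1/3z)y_n
  R(z) = (1 + 1/3z)/(1 − 2/3z).

Solve |R(x)|<1 on ℝ⁻.
x=-0.73: |R|=0.5090
x=-2: |R|=0.1429
x=-10: |R|=0.3043
x=-100: |R|=0.4778
θ=2/3≥1/2 ⇒ |1+1/3x|<|1−2/3x| ∀x<0 ⇒ unbounded interval.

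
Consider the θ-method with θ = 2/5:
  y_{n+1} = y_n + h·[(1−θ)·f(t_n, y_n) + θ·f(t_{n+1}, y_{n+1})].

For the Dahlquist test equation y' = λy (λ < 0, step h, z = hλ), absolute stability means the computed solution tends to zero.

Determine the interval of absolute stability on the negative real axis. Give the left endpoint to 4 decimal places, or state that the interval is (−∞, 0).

On y'=λy, z=hλ:
  y_{n+1} = y_n + z·[3/5·y_n + 2/5·y_{n+1}] ⇒ (1 − 2/5z)y_{n+1} = (1 + 3/5z)y_n
  Hence R(z) = (1 + 3/5z)/(1 − 2/5z).

Need |R(x)|<1, x<0.
x=-1.57: |R|=0.0356
R=−1: 1+3/5x = −1+2/5x ⇒ -1/5x=2 ⇒ x=2/(-1/5)=-10.0000
Confirm numerically:
  x=-9.293: |R|=0.97002 <1
  x=-8.692: |R|=0.94157 <1
  x=-7.205: |R|=0.85600 <1
  x=-5.661: |R|=0.73416 <1
  x=-10.410: |R|=1.01588 >1
  x=-10.038: |R|=1.00152 >1
Interval (-10.0000, 0).

(-10.0000, 0).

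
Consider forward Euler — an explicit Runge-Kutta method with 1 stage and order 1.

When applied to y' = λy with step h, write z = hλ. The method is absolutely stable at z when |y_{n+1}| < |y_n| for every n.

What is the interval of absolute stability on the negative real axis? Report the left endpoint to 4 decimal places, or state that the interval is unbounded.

z∈(-2.0000,0).

Set f=λy, z=hλ:
  order 1, 1-stage ⇒ R(z)=1+z
  (e.g. R(-0.54)=0.46000, |R|=0.46000)

Solve |R(x)|<1 on ℝ⁻.
x=-0.54: |R|=0.4600
|R(-1.64)|=0.6400 |R(-1.38)|=0.3800 |R(-1.12)|=0.1200
Bisect:
  x_lo=-2.3151 |R|=1.3151  x_hi=-0.3215 |R|=0.6785
  mid=-1.31832 |R|=0.31832 →hi
  mid=-1.81671 |R|=0.81671 →hi
  mid=-2.06590 |R|=1.06590 →lo
  mid=-1.94131 |R|=0.94131 →hi
  mid=-2.00360 |R|=1.00360 →lo
  mid=-1.97246 |R|=0.97246 →hi
  mid=-1.98803 |R|=0.98803 →hi
  ...
  [-2.00008,-1.99995] ⇒ x*=-2.0000
So |R|<1 on (-2.0000, 0).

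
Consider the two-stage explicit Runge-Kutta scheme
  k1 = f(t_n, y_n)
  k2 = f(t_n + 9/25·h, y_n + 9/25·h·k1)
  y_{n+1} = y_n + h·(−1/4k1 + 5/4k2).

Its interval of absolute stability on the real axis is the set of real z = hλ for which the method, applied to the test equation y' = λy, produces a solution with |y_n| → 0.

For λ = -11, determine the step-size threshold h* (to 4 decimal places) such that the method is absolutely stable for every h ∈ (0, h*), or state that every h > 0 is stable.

With y'=λy (z=hλ):
  k1=λy_n ⇒ h·k1=z·y_n;  k2=λ(1+9/25z)y_n ⇒ h·k2=z(1+9/25z)y_n
  y_{n+1}/y_n = 1 − 1/4z + 5/4z(1+9/25z) = 1 + z + 9/20z²
  R(z) = 1 + z + 9/20z².

Solve |R(x)|<1 on ℝ⁻.
x=-1.19: |R|=0.4472
R=1: x+9/20x²=0 ⇒ x=−20/9=-2.2222; min R=1−1/(4·9/20)=0.4444>−1
Confirm numerically:
  x=-2.095: |R|=0.88006 <1
  x=-1.127: |R|=0.44456 <1
  x=-1.069: |R|=0.44524 <1
  x=-0.989: |R|=0.45115 <1
  x=-2.791: |R|=1.71436 >1
  x=-2.753: |R|=1.65755 >1
  x=-2.659: |R|=1.52263 >1
Interval (-2.2222, 0).

(-2.2222,0); λ=-11 ⇒ h* = (20/9)/11 = 0.2020.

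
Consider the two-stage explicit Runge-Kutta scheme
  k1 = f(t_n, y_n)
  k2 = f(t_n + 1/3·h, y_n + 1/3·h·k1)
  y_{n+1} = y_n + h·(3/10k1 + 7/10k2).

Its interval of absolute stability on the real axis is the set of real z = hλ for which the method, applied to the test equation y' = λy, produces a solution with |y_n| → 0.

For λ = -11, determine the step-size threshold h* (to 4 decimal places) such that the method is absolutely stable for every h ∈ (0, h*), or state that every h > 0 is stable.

(-4.2857,0); λ=-11 ⇒ h* = (30/7)/11 = 0.3896.

With y'=λy (z=hλ):
  k1=λy_n ⇒ h·k1=z·y_n;  k2=λ(1+1/3z)y_n ⇒ h·k2=z(1+1/3z)y_n
  y_{n+1}/y_n = 1 + 3/10z + 7/10z(1+1/3z) = 1 + z + 7/30z²
  R(z) = 1 + z + 7/30z².

Need |R(x)|<1, x<0.
x=-1.65: |R|=0.0148
R=1: x+7/30x²=0 ⇒ x=−30/7=-4.2857; min R=1−1/(4·7/30)=-0.0714>−1
Confirm numerically:
  x=-3.387: |R|=0.28975 <1
  x=-2.681: |R|=0.00386 <1
  x=-2.315: |R|=0.06451 <1
  x=-4.739: |R|=1.50123 >1
  x=-4.649: |R|=1.39408 >1
  x=-4.470: |R|=1.19221 >1
Interval (-4.2857, 0).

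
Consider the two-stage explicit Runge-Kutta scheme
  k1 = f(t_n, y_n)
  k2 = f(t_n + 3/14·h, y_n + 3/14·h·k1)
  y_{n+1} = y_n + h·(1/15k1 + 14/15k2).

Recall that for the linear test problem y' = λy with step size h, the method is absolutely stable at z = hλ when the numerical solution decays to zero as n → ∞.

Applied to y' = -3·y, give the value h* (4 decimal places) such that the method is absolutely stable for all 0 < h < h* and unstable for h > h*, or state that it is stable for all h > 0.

Test eqn y'=λy, z=hλ:
  k1=λy_n ⇒ h·k1=z·y_n;  k2=λ(1+3/14z)y_n ⇒ h·k2=z(1+3/14z)y_n
  y_{n+1}/y_n = 1 + 1/15z + 14/15z(1+3/14z) = 1 + z + 1/5z²
  Hence R(z) = 1 + z + 1/5z².

Need |R(x)|<1, x<0.
x=-0.45: |R|=0.5905
R=1: x+1/5x²=0 ⇒ x=−5=-5.0000; min R=1−1/(4·1/5)=-0.2500>−1
Confirm numerically:
  x=-4.215: |R|=0.33824 <1
  x=-3.399: |R|=0.08836 <1
  x=-2.699: |R|=0.24208 <1
  x=-5.185: |R|=1.19184 >1
  x=-5.039: |R|=1.03930 >1
So |R|<1 on (-5.0000, 0).

(-5.0000,0); λ=-3 ⇒ h* = (5)/3 = 1.6667.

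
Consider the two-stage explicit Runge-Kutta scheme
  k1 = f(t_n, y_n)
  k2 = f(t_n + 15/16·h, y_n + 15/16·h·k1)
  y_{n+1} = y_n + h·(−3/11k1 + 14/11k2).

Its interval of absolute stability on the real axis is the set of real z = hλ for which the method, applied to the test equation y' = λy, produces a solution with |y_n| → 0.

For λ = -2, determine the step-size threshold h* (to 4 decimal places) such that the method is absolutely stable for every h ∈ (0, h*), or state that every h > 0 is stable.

(-0.8381,0); λ=-2 ⇒ h* = (88/105)/2 = 0.4190.

With y'=λy (z=hλ):
  k1=λy_n ⇒ h·k1=z·y_n;  k2=λ(1+15/16z)y_n ⇒ h·k2=z(1+15/16z)y_n
  y_{n+1}/y_n = 1 − 3/11z + 14/11z(1+15/16z) = 1 + z + 105/88z²
  ⇒ R(z) = 1 + z + 105/88z².

Need |R(x)|<1, x<0.
x=-1.62: |R|=2.5114
R=1: x+105/88x²=0 ⇒ x=−88/105=-0.8381; min R=1−1/(4·105/88)=0.7905>−1
Confirm numerically:
  x=-0.810: |R|=0.97285 <1
  x=-0.702: |R|=0.88600 <1
  x=-0.627: |R|=0.84207 <1
  x=-0.416: |R|=0.79049 <1
  x=-1.372: |R|=1.87403 >1
  x=-0.871: |R|=1.03420 >1
Stable set (-0.8381, 0).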